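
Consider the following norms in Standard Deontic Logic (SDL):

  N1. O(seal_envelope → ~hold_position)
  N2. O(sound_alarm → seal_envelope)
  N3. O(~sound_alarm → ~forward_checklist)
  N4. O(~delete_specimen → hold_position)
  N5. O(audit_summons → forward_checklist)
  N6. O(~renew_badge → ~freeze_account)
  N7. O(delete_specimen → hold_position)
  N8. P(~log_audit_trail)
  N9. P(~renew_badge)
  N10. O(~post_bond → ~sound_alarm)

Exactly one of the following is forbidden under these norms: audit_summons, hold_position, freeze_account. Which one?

Premises 7 and 4 are O(delete_specimen → hold_position) and O(~delete_specimen → hold_position); every ideal world satisfies delete_specimen or ~delete_specimen, so in either case hold_position holds — hence O(hold_position).
The contrapositive of premise 1 (O(seal_envelope → ~hold_position)) is O(hold_position → ~seal_envelope), and O(hold_position) is already established, so O(~seal_envelope).
Premise 2, O(sound_alarm → seal_envelope), contraposes to O(~seal_envelope → ~sound_alarm); with O(~seal_envelope) we get O(~sound_alarm).
With premise 3, O(~sound_alarm → ~forward_checklist), the K-axiom yields O(~forward_checklist).
Premise 5 is O(audit_summons → forward_checklist); contrapositively O(~forward_checklist → ~audit_summons). Since O(~forward_checklist) holds, K gives O(~audit_summons).
So O(~audit_summons) holds, i.e. audit_summons is forbidden. None of the other listed options is forbidden under the premises.

audit_summons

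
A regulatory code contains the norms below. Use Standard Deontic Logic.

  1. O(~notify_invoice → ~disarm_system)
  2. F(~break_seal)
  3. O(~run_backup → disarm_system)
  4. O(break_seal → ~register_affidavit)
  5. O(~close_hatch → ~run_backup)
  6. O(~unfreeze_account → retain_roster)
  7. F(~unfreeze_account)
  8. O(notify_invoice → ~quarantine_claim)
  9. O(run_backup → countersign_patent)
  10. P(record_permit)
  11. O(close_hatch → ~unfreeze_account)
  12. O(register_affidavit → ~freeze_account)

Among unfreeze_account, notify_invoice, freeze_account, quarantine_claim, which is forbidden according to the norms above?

quarantine_claim

F(~unfreeze_account) at premise 7 means O(unfreeze_account).
The contrapositive of premise 11 (O(close_hatch → ~unfreeze_account)) is O(unfreeze_account → ~close_hatch), and O(unfreeze_account) is already established, so O(~close_hatch).
From O(~close_hatch) and premise 5, O(~close_hatch → ~run_backup), we obtain O(~run_backup).
Applying K to premise 3 (O(~run_backup → disarm_system)) and O(~run_backup) yields O(disarm_system).
Premise 1, O(~notify_invoice → ~disarm_system), contraposes to O(disarm_system → notify_invoice); with O(disarm_system) we get O(notify_invoice).
With premise 8, O(notify_invoice → ~quarantine_claim), the K-axiom yields O(~quarantine_claim).
So O(~quarantine_claim) holds, i.e. quarantine_claim is forbidden. None of the other listed options is forbidden under the premises.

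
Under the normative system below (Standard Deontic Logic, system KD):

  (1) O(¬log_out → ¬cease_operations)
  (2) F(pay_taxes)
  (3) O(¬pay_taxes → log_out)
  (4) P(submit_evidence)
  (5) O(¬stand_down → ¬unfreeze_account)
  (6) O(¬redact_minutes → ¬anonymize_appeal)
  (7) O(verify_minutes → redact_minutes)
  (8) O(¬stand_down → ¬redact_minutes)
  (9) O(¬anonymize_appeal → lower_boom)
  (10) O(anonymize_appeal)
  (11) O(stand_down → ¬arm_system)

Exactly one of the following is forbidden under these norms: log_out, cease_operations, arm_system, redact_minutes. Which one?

From premise 10 we have O(anonymize_appeal).
Premise 6 is O(¬redact_minutes → ¬anonymize_appeal); contrapositively O(anonymize_appeal → redact_minutes). Since O(anonymize_appeal) holds, K gives O(redact_minutes).
The contrapositive of premise 8 (O(¬stand_down → ¬redact_minutes)) is O(redact_minutes → stand_down), and O(redact_minutes) is already established, so O(stand_down).
Applying K to premise 11 (O(stand_down → ¬arm_system)) and O(stand_down) yields O(¬arm_system).
So O(¬arm_system) holds, i.e. arm_system is forbidden. None of the other listed options is forbidden under the premises.

arm_system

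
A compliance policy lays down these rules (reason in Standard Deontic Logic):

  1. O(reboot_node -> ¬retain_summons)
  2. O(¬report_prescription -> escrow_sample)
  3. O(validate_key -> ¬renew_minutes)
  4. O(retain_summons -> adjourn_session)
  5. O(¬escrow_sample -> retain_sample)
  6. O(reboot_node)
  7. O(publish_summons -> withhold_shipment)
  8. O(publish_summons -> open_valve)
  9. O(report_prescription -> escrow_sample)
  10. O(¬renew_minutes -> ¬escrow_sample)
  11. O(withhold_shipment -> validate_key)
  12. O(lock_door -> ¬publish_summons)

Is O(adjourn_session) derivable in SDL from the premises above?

Premise 4 is O(retain_summons -> adjourn_session), but O(retain_summons) is not derivable from the premises, so it does not yield O(adjourn_session).
No other premise forces O(adjourn_session). An ideal world satisfying every premise can still have adjourn_session false, so O(adjourn_session) is not derivable.

No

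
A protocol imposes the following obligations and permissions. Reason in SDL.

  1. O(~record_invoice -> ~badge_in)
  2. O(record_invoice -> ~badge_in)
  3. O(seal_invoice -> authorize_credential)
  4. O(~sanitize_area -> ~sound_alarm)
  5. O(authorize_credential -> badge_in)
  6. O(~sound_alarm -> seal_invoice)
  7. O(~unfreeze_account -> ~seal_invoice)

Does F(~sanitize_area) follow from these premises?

Premises 2 and 1 are O(record_invoice -> ~badge_in) and O(~record_invoice -> ~badge_in); every ideal world satisfies record_invoice or ~record_invoice, so in either case ~badge_in holds — hence O(~badge_in).
Premise 5 is O(authorize_credential -> badge_in); contrapositively O(~badge_in -> ~authorize_credential). Since O(~badge_in) holds, K gives O(~authorize_credential).
The contrapositive of premise 3 (O(seal_invoice -> authorize_credential)) is O(~authorize_credential -> ~seal_invoice), and O(~authorize_credential) is already established, so O(~seal_invoice).
Premise 6, O(~sound_alarm -> seal_invoice), contraposes to O(~seal_invoice -> sound_alarm); with O(~seal_invoice) we get O(sound_alarm).
Premise 4, O(~sanitize_area -> ~sound_alarm), contraposes to O(sound_alarm -> sanitize_area); with O(sound_alarm) we get O(sanitize_area).
Premise 7 does not contribute to this derivation.
So O(sanitize_area) holds, i.e. F(~sanitize_area). The claim follows.

Yes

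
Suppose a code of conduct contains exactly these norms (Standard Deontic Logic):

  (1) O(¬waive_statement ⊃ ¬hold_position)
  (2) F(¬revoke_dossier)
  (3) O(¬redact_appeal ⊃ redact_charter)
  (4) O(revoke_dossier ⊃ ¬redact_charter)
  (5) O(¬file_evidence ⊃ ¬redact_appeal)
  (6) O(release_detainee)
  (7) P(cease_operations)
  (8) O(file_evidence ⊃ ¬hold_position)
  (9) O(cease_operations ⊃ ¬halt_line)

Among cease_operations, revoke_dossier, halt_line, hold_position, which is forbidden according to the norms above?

F(¬revoke_dossier) at premise 2 means O(revoke_dossier).
Applying K to premise 4 (O(revoke_dossier ⊃ ¬redact_charter)) and O(revoke_dossier) yields O(¬redact_charter).
Premise 3 is O(¬redact_appeal ⊃ redact_charter); contrapositively O(¬redact_charter ⊃ redact_appeal). Since O(¬redact_charter) holds, K gives O(redact_appeal).
Premise 5 is O(¬file_evidence ⊃ ¬redact_appeal); contrapositively O(redact_appeal ⊃ file_evidence). Since O(redact_appeal) holds, K gives O(file_evidence).
With premise 8, O(file_evidence ⊃ ¬hold_position), the K-axiom yields O(¬hold_position).
So O(¬hold_position) holds, i.e. hold_position is forbidden. None of the other listed options is forbidden under the premises.

hold_position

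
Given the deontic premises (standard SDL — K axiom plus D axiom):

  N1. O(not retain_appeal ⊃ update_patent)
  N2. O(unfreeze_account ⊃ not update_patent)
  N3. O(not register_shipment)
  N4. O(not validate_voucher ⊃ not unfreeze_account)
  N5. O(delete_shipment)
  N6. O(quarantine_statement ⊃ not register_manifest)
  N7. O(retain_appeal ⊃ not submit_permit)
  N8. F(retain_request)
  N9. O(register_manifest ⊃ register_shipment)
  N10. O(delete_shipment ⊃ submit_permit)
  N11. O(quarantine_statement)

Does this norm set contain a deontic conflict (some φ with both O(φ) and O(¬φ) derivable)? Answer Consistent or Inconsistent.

Consistent

Premise 9 is O(register_manifest ⊃ register_shipment), but O(register_manifest) is not derivable from the premises, so it does not yield O(register_shipment).
So O(register_shipment) is not derivable, and the apparent clash with O(not register_shipment) does not arise.
A world satisfying every obligation exists (e.g. delete_shipment=true, quarantine_statement=true, register_manifest=false, register_shipment=false, retain_appeal=false, retain_request=false, submit_permit=true, unfreeze_account=false, update_patent=true, validate_voucher=false); no atom is both obligatory and forbidden, so the set is consistent.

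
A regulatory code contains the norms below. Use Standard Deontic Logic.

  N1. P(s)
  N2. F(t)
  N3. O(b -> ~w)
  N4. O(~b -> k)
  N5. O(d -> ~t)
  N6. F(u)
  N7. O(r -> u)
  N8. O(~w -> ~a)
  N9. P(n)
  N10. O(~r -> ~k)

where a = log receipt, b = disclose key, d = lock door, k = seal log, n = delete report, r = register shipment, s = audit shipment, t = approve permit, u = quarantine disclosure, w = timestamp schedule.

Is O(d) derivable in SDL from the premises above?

No

Premise 5 is O(d -> ~t); even if O(~t) held, inferring O(d) would be affirming the consequent — invalid.
No other premise forces O(d). An ideal world satisfying every premise can still have d false, so O(d) is not derivable.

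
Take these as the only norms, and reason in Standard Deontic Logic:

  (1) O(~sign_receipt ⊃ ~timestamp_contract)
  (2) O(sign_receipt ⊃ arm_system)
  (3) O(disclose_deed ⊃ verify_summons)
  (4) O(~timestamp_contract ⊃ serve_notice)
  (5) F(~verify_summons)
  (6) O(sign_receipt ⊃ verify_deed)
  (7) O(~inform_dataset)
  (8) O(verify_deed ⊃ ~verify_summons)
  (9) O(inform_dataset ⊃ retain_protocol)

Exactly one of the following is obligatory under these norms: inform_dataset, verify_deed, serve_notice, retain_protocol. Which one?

Premise 5, F(~verify_summons), is equivalent to O(verify_summons).
Premise 8, O(verify_deed ⊃ ~verify_summons), contraposes to O(verify_summons ⊃ ~verify_deed); with O(verify_summons) we get O(~verify_deed).
Premise 6 is O(sign_receipt ⊃ verify_deed); contrapositively O(~verify_deed ⊃ ~sign_receipt). Since O(~verify_deed) holds, K gives O(~sign_receipt).
With premise 1, O(~sign_receipt ⊃ ~timestamp_contract), the K-axiom yields O(~timestamp_contract).
Applying K to premise 4 (O(~timestamp_contract ⊃ serve_notice)) and O(~timestamp_contract) yields O(serve_notice).
So O(serve_notice) holds — serve_notice is obligatory. None of the other listed options is made obligatory by any chain of premises.

serve_notice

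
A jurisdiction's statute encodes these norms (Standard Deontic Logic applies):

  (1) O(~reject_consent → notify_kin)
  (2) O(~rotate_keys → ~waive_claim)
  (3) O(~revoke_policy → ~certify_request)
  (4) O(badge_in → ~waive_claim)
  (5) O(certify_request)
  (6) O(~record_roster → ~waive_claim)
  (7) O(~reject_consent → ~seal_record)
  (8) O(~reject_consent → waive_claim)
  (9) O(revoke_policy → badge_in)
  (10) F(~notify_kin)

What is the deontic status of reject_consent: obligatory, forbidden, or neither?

Premise 5 states O(certify_request) outright.
Premise 3 is O(~revoke_policy → ~certify_request); contrapositively O(certify_request → revoke_policy). Since O(certify_request) holds, K gives O(revoke_policy).
With premise 9, O(revoke_policy → badge_in), the K-axiom yields O(badge_in).
From O(badge_in) and premise 4, O(badge_in → ~waive_claim), we obtain O(~waive_claim).
Premise 8, O(~reject_consent → waive_claim), contraposes to O(~waive_claim → reject_consent); with O(~waive_claim) we get O(reject_consent).
Premises 1, 2, 6, 7, 10 do not contribute to this derivation.
Hence reject_consent is obligatory.

Obligatory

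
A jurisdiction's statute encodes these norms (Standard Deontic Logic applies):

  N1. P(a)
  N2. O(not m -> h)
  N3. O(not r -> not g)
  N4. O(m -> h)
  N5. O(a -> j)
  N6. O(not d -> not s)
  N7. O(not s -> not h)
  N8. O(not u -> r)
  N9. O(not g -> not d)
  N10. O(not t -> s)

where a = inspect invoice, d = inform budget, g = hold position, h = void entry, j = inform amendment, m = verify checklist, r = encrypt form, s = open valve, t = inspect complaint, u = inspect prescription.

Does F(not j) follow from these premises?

No

Premise 5 is O(a -> j), but O(a) is not derivable from the premises (the permission P(a) asserts only not O(not a), not O(a)), so it does not yield O(j).
No other premise forces O(j). An ideal world satisfying every premise can still have not j true, so F(not j) is not derivable.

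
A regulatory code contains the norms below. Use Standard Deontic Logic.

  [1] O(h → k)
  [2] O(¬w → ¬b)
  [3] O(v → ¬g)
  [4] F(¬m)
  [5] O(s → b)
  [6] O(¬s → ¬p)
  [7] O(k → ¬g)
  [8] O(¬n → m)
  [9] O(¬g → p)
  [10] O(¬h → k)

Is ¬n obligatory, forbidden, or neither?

Neither

Premise 8 is O(¬n → m); even if O(m) held, inferring O(¬n) would be affirming the consequent — invalid.
No premise or chain of K-axiom applications forces O(¬n), and none forces O(n). So ¬n is neither obligatory nor forbidden under these norms.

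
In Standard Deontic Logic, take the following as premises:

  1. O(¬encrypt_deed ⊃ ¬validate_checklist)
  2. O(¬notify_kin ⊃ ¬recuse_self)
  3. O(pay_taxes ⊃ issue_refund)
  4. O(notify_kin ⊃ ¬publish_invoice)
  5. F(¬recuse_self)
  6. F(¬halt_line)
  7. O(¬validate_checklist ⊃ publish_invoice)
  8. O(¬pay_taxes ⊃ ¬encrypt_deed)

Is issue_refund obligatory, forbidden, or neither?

Premise 5 is F(¬recuse_self), i.e. O(recuse_self).
The contrapositive of premise 2 (O(¬notify_kin ⊃ ¬recuse_self)) is O(recuse_self ⊃ notify_kin), and O(recuse_self) is already established, so O(notify_kin).
With premise 4, O(notify_kin ⊃ ¬publish_invoice), the K-axiom yields O(¬publish_invoice).
Premise 7, O(¬validate_checklist ⊃ publish_invoice), contraposes to O(¬publish_invoice ⊃ validate_checklist); with O(¬publish_invoice) we get O(validate_checklist).
Premise 1 is O(¬encrypt_deed ⊃ ¬validate_checklist); contrapositively O(validate_checklist ⊃ encrypt_deed). Since O(validate_checklist) holds, K gives O(encrypt_deed).
The contrapositive of premise 8 (O(¬pay_taxes ⊃ ¬encrypt_deed)) is O(encrypt_deed ⊃ pay_taxes), and O(encrypt_deed) is already established, so O(pay_taxes).
Premise 3 is O(pay_taxes ⊃ issue_refund); since O(pay_taxes), deontic closure gives O(issue_refund).
Premise 6 does not contribute to this derivation.
Hence issue_refund is obligatory.

Obligatory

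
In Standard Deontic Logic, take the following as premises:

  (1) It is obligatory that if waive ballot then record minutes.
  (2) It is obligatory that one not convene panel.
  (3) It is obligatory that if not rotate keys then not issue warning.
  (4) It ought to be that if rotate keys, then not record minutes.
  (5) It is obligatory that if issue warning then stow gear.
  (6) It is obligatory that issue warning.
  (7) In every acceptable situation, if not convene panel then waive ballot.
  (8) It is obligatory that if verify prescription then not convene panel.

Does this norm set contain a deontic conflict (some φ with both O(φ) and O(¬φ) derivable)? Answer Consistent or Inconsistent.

Premise 2 states O(¬convene_panel) outright.
Premise 7 is O(¬convene_panel → waive_ballot); since O(¬convene_panel), deontic closure gives O(waive_ballot).
From O(waive_ballot) and premise 1, O(waive_ballot → record_minutes), we obtain O(record_minutes).
The contrapositive of premise 4 (O(rotate_keys → ¬record_minutes)) is O(record_minutes → ¬rotate_keys), and O(record_minutes) is already established, so O(¬rotate_keys).
Premise 3 is O(¬rotate_keys → ¬issue_warning); since O(¬rotate_keys), deontic closure gives O(¬issue_warning).
Yet premise 6 states O(issue_warning).
We now have both O(¬issue_warning) and O(issue_warning) — issue_warning is simultaneously obligatory and forbidden, violating the D-axiom.

Inconsistent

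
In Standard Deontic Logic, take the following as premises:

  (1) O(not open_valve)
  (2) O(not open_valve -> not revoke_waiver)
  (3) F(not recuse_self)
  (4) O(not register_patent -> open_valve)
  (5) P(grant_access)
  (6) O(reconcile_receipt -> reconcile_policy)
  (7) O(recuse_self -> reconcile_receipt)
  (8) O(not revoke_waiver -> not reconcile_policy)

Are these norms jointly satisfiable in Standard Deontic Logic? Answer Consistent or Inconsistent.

F(not recuse_self) at premise 3 means O(recuse_self).
Applying K to premise 7 (O(recuse_self -> reconcile_receipt)) and O(recuse_self) yields O(reconcile_receipt).
Premise 6 is O(reconcile_receipt -> reconcile_policy); since O(reconcile_receipt), deontic closure gives O(reconcile_policy).
Premise 8 is O(not revoke_waiver -> not reconcile_policy); contrapositively O(reconcile_policy -> revoke_waiver). Since O(reconcile_policy) holds, K gives O(revoke_waiver).
The contrapositive of premise 2 (O(not open_valve -> not revoke_waiver)) is O(revoke_waiver -> open_valve), and O(revoke_waiver) is already established, so O(open_valve).
But premise 1 directly asserts O(not open_valve).
We now have both O(open_valve) and O(not open_valve) — open_valve is simultaneously obligatory and forbidden, violating the D-axiom.

Inconsistent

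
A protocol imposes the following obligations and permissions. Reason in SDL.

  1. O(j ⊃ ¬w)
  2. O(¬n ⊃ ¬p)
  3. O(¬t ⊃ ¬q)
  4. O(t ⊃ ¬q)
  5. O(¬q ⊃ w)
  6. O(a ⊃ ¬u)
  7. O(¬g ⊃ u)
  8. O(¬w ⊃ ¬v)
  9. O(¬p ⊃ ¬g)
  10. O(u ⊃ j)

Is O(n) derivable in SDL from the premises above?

Yes

By case analysis on t: premise 4 gives O(t ⊃ ¬q) and premise 3 gives O(¬t ⊃ ¬q), so O(¬q) either way.
With premise 5, O(¬q ⊃ w), the K-axiom yields O(w).
Premise 1 is O(j ⊃ ¬w); contrapositively O(w ⊃ ¬j). Since O(w) holds, K gives O(¬j).
Premise 10 is O(u ⊃ j); contrapositively O(¬j ⊃ ¬u). Since O(¬j) holds, K gives O(¬u).
Premise 7, O(¬g ⊃ u), contraposes to O(¬u ⊃ g); with O(¬u) we get O(g).
Premise 9, O(¬p ⊃ ¬g), contraposes to O(g ⊃ p); with O(g) we get O(p).
The contrapositive of premise 2 (O(¬n ⊃ ¬p)) is O(p ⊃ n), and O(p) is already established, so O(n).
Premises 6, 8 do not contribute to this derivation.
So O(n) follows.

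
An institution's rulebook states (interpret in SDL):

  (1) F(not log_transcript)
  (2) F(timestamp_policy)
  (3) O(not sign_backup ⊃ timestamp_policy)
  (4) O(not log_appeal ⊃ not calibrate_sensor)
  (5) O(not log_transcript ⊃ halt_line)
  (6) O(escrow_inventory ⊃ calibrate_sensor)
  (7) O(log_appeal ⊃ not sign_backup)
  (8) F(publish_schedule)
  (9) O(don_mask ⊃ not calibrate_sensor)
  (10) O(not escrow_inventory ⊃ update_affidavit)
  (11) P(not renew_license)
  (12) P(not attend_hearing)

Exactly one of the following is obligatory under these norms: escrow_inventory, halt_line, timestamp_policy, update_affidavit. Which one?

Premise 2, F(timestamp_policy), is equivalent to O(not timestamp_policy).
Premise 3 is O(not sign_backup ⊃ timestamp_policy); contrapositively O(not timestamp_policy ⊃ sign_backup). Since O(not timestamp_policy) holds, K gives O(sign_backup).
Premise 7 is O(log_appeal ⊃ not sign_backup); contrapositively O(sign_backup ⊃ not log_appeal). Since O(sign_backup) holds, K gives O(not log_appeal).
Premise 4 is O(not log_appeal ⊃ not calibrate_sensor); since O(not log_appeal), deontic closure gives O(not calibrate_sensor).
Premise 6 is O(escrow_inventory ⊃ calibrate_sensor); contrapositively O(not calibrate_sensor ⊃ not escrow_inventory). Since O(not calibrate_sensor) holds, K gives O(not escrow_inventory).
Applying K to premise 10 (O(not escrow_inventory ⊃ update_affidavit)) and O(not escrow_inventory) yields O(update_affidavit).
So O(update_affidavit) holds — update_affidavit is obligatory. None of the other listed options is made obligatory by any chain of premises.

update_affidavit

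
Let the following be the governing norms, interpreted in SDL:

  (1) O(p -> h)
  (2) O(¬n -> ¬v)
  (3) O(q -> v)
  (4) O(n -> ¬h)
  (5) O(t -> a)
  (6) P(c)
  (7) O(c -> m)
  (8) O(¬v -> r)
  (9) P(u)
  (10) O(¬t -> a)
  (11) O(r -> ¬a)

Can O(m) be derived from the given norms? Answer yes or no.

No

Premise 7 is O(c -> m), but O(c) is not derivable from the premises (the permission P(c) asserts only ¬O(¬c), not O(c)), so it does not yield O(m).
No other premise forces O(m). An ideal world satisfying every premise can still have m false, so O(m) is not derivable.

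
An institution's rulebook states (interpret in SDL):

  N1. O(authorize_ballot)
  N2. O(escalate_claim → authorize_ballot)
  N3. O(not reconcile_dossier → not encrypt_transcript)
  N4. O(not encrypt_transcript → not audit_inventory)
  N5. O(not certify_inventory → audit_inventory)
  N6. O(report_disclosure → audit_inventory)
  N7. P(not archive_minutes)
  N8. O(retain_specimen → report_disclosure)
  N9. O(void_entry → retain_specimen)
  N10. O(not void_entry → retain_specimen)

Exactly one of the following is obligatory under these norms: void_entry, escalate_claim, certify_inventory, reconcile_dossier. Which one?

reconcile_dossier

By case analysis on void_entry: premise 9 gives O(void_entry → retain_specimen) and premise 10 gives O(not void_entry → retain_specimen), so O(retain_specimen) either way.
Premise 8 is O(retain_specimen → report_disclosure); since O(retain_specimen), deontic closure gives O(report_disclosure).
Premise 6 is O(report_disclosure → audit_inventory); since O(report_disclosure), deontic closure gives O(audit_inventory).
Premise 4, O(not encrypt_transcript → not audit_inventory), contraposes to O(audit_inventory → encrypt_transcript); with O(audit_inventory) we get O(encrypt_transcript).
Premise 3 is O(not reconcile_dossier → not encrypt_transcript); contrapositively O(encrypt_transcript → reconcile_dossier). Since O(encrypt_transcript) holds, K gives O(reconcile_dossier).
So O(reconcile_dossier) holds — reconcile_dossier is obligatory. None of the other listed options is made obligatory by any chain of premises.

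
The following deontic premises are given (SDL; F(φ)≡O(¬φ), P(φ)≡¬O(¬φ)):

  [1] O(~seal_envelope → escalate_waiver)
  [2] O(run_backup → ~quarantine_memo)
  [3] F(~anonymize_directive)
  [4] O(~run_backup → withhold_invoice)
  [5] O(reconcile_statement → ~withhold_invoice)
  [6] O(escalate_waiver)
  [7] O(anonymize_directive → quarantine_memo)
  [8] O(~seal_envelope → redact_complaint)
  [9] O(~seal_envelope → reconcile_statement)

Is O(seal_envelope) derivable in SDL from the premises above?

Yes

Premise 3 is F(~anonymize_directive), i.e. O(anonymize_directive).
With premise 7, O(anonymize_directive → quarantine_memo), the K-axiom yields O(quarantine_memo).
The contrapositive of premise 2 (O(run_backup → ~quarantine_memo)) is O(quarantine_memo → ~run_backup), and O(quarantine_memo) is already established, so O(~run_backup).
With premise 4, O(~run_backup → withhold_invoice), the K-axiom yields O(withhold_invoice).
Premise 5, O(reconcile_statement → ~withhold_invoice), contraposes to O(withhold_invoice → ~reconcile_statement); with O(withhold_invoice) we get O(~reconcile_statement).
Premise 9 is O(~seal_envelope → reconcile_statement); contrapositively O(~reconcile_statement → seal_envelope). Since O(~reconcile_statement) holds, K gives O(seal_envelope).
Premises 1, 6, 8 do not contribute to this derivation.
So O(seal_envelope) follows.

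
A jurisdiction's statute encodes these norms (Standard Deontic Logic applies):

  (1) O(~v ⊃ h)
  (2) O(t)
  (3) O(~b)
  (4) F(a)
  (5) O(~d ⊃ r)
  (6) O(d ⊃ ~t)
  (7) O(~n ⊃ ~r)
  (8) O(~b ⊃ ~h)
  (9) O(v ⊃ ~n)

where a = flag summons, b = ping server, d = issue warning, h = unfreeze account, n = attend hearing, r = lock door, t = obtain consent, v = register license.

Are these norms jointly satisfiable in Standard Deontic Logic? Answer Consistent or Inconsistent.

Premise 3 states O(~b) outright.
From O(~b) and premise 8, O(~b ⊃ ~h), we obtain O(~h).
Premise 1 is O(~v ⊃ h); contrapositively O(~h ⊃ v). Since O(~h) holds, K gives O(v).
Premise 9 is O(v ⊃ ~n); since O(v), deontic closure gives O(~n).
With premise 7, O(~n ⊃ ~r), the K-axiom yields O(~r).
The contrapositive of premise 5 (O(~d ⊃ r)) is O(~r ⊃ d), and O(~r) is already established, so O(d).
From O(d) and premise 6, O(d ⊃ ~t), we obtain O(~t).
But premise 2 directly asserts O(t).
We now have both O(~t) and O(t) — t is simultaneously obligatory and forbidden, violating the D-axiom.

Inconsistent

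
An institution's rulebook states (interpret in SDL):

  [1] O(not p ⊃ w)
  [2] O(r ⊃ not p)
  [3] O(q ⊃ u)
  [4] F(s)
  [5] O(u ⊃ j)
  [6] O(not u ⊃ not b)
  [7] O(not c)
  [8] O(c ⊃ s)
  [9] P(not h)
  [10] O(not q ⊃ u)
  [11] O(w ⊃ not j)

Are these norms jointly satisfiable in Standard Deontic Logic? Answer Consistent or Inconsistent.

Premise 8 is O(c ⊃ s), but O(c) is not derivable from the premises, so it does not yield O(s).
So O(s) is not derivable, and the apparent clash with O(not s) does not arise.
A world satisfying every obligation exists (e.g. b=false, c=false, h=false, j=true, p=true, q=false, r=false, s=false, u=true, w=false); no atom is both obligatory and forbidden, so the set is consistent.

Consistent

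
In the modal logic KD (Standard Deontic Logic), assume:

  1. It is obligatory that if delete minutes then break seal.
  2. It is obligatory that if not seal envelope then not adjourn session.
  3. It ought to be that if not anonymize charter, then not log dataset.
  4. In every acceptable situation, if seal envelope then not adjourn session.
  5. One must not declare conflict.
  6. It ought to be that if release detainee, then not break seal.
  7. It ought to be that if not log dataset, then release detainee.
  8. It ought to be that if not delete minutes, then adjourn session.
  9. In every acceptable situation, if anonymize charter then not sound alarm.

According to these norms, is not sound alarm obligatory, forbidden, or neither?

Obligatory

Premises 4 and 2 are O(seal_envelope → ¬adjourn_session) and O(¬seal_envelope → ¬adjourn_session); every ideal world satisfies seal_envelope or ¬seal_envelope, so in either case ¬adjourn_session holds — hence O(¬adjourn_session).
The contrapositive of premise 8 (O(¬delete_minutes → adjourn_session)) is O(¬adjourn_session → delete_minutes), and O(¬adjourn_session) is already established, so O(delete_minutes).
Applying K to premise 1 (O(delete_minutes → break_seal)) and O(delete_minutes) yields O(break_seal).
Premise 6 is O(release_detainee → ¬break_seal); contrapositively O(break_seal → ¬release_detainee). Since O(break_seal) holds, K gives O(¬release_detainee).
The contrapositive of premise 7 (O(¬log_dataset → release_detainee)) is O(¬release_detainee → log_dataset), and O(¬release_detainee) is already established, so O(log_dataset).
Premise 3, O(¬anonymize_charter → ¬log_dataset), contraposes to O(log_dataset → anonymize_charter); with O(log_dataset) we get O(anonymize_charter).
From O(anonymize_charter) and premise 9, O(anonymize_charter → ¬sound_alarm), we obtain O(¬sound_alarm).
Premise 5 does not contribute to this derivation.
Hence ¬sound_alarm is obligatory.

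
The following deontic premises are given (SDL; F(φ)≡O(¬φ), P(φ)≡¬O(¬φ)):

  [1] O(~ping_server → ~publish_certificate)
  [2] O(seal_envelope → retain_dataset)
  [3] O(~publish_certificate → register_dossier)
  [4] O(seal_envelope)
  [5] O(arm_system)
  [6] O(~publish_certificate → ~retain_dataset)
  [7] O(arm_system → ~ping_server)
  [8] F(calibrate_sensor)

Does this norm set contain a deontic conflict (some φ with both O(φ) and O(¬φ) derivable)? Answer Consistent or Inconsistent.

Inconsistent

Premise 4 gives O(seal_envelope).
From O(seal_envelope) and premise 2, O(seal_envelope → retain_dataset), we obtain O(retain_dataset).
Premise 6 is O(~publish_certificate → ~retain_dataset); contrapositively O(retain_dataset → publish_certificate). Since O(retain_dataset) holds, K gives O(publish_certificate).
The contrapositive of premise 1 (O(~ping_server → ~publish_certificate)) is O(publish_certificate → ping_server), and O(publish_certificate) is already established, so O(ping_server).
Premise 7, O(arm_system → ~ping_server), contraposes to O(ping_server → ~arm_system); with O(ping_server) we get O(~arm_system).
Yet premise 5 states O(arm_system).
We now have both O(~arm_system) and O(arm_system) — arm_system is simultaneously obligatory and forbidden, violating the D-axiom.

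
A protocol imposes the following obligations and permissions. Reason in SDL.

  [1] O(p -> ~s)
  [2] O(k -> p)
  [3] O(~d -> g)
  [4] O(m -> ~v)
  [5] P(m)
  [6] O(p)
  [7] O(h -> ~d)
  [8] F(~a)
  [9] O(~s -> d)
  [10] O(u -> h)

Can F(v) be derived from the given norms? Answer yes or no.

No

Premise 4 is O(m -> ~v), but O(m) is not derivable from the premises (the permission P(m) asserts only ~O(~m), not O(m)), so it does not yield O(~v).
No other premise forces O(~v). An ideal world satisfying every premise can still have v true, so F(v) is not derivable.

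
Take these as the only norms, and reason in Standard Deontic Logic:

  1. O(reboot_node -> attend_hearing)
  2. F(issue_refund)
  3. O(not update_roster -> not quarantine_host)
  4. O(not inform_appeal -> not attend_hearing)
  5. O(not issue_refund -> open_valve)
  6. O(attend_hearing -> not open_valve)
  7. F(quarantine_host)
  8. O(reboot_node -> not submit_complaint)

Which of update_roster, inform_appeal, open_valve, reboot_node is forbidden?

Premise 2 is F(issue_refund), i.e. O(not issue_refund).
Applying K to premise 5 (O(not issue_refund -> open_valve)) and O(not issue_refund) yields O(open_valve).
Premise 6, O(attend_hearing -> not open_valve), contraposes to O(open_valve -> not attend_hearing); with O(open_valve) we get O(not attend_hearing).
Premise 1, O(reboot_node -> attend_hearing), contraposes to O(not attend_hearing -> not reboot_node); with O(not attend_hearing) we get O(not reboot_node).
So O(not reboot_node) holds, i.e. reboot_node is forbidden. None of the other listed options is forbidden under the premises.

reboot_node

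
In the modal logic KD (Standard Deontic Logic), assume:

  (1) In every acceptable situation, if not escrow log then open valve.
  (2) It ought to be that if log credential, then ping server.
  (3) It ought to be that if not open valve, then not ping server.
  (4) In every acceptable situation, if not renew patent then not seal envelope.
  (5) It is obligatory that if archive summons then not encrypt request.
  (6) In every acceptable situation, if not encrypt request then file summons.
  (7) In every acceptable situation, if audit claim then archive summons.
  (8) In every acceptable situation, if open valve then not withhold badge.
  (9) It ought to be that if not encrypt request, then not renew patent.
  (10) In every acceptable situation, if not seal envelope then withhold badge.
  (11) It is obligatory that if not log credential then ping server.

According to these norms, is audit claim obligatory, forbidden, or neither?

Premises 11 and 2 are O(¬log_credential → ping_server) and O(log_credential → ping_server); every ideal world satisfies ¬log_credential or log_credential, so in either case ping_server holds — hence O(ping_server).
Premise 3 is O(¬open_valve → ¬ping_server); contrapositively O(ping_server → open_valve). Since O(ping_server) holds, K gives O(open_valve).
From O(open_valve) and premise 8, O(open_valve → ¬withhold_badge), we obtain O(¬withhold_badge).
The contrapositive of premise 10 (O(¬seal_envelope → withhold_badge)) is O(¬withhold_badge → seal_envelope), and O(¬withhold_badge) is already established, so O(seal_envelope).
The contrapositive of premise 4 (O(¬renew_patent → ¬seal_envelope)) is O(seal_envelope → renew_patent), and O(seal_envelope) is already established, so O(renew_patent).
Premise 9 is O(¬encrypt_request → ¬renew_patent); contrapositively O(renew_patent → encrypt_request). Since O(renew_patent) holds, K gives O(encrypt_request).
Premise 5 is O(archive_summons → ¬encrypt_request); contrapositively O(encrypt_request → ¬archive_summons). Since O(encrypt_request) holds, K gives O(¬archive_summons).
The contrapositive of premise 7 (O(audit_claim → archive_summons)) is O(¬archive_summons → ¬audit_claim), and O(¬archive_summons) is already established, so O(¬audit_claim).
Premises 1, 6 do not contribute to this derivation.
Thus O(¬audit_claim), which is F(audit_claim): audit_claim is forbidden.

Forbidden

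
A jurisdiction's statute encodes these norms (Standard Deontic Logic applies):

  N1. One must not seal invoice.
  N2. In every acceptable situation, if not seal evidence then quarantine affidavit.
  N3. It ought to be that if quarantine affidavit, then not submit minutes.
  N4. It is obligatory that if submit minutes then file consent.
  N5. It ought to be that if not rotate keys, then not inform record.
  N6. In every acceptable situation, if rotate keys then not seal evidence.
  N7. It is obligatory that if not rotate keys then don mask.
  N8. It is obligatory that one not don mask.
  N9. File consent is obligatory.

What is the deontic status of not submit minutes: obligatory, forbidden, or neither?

Obligatory

Premise 8 states O(¬don_mask) outright.
Premise 7, O(¬rotate_keys → don_mask), contraposes to O(¬don_mask → rotate_keys); with O(¬don_mask) we get O(rotate_keys).
From O(rotate_keys) and premise 6, O(rotate_keys → ¬seal_evidence), we obtain O(¬seal_evidence).
With premise 2, O(¬seal_evidence → quarantine_affidavit), the K-axiom yields O(quarantine_affidavit).
From O(quarantine_affidavit) and premise 3, O(quarantine_affidavit → ¬submit_minutes), we obtain O(¬submit_minutes).
Premises 1, 4, 5, 9 do not contribute to this derivation.
Hence ¬submit_minutes is obligatory.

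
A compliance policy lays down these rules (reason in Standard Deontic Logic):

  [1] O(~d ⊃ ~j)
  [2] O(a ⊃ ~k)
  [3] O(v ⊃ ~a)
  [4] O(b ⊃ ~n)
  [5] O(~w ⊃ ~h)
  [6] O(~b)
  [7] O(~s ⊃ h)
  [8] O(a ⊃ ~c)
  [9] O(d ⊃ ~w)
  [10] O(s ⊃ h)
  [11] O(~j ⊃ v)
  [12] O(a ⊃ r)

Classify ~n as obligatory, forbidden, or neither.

Neither

Premise 4 is O(b ⊃ ~n), but O(b) is not derivable from the premises, so it does not yield O(~n).
No premise or chain of K-axiom applications forces O(~n), and none forces O(n). So ~n is neither obligatory nor forbidden under these norms.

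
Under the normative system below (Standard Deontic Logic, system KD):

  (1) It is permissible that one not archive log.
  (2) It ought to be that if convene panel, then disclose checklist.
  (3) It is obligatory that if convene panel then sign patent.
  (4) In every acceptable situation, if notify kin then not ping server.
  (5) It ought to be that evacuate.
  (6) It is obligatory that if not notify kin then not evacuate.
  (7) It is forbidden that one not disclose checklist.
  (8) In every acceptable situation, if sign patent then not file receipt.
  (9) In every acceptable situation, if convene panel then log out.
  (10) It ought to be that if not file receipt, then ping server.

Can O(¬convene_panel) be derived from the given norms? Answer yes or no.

Premise 5 states O(evacuate) outright.
Premise 6, O(¬notify_kin → ¬evacuate), contraposes to O(evacuate → notify_kin); with O(evacuate) we get O(notify_kin).
Premise 4 is O(notify_kin → ¬ping_server); since O(notify_kin), deontic closure gives O(¬ping_server).
The contrapositive of premise 10 (O(¬file_receipt → ping_server)) is O(¬ping_server → file_receipt), and O(¬ping_server) is already established, so O(file_receipt).
The contrapositive of premise 8 (O(sign_patent → ¬file_receipt)) is O(file_receipt → ¬sign_patent), and O(file_receipt) is already established, so O(¬sign_patent).
Premise 3, O(convene_panel → sign_patent), contraposes to O(¬sign_patent → ¬convene_panel); with O(¬sign_patent) we get O(¬convene_panel).
Premises 1, 2, 7, 9 do not contribute to this derivation.
So O(¬convene_panel) follows.

Yes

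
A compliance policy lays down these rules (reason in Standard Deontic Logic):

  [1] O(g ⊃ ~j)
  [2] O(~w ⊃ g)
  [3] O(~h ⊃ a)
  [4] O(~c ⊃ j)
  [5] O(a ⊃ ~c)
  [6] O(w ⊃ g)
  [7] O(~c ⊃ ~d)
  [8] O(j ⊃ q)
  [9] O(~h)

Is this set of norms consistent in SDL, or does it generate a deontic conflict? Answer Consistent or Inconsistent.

Premises 2 and 6 cover both cases: O(~w ⊃ g) and O(w ⊃ g). Since ~w ∨ w is a tautology, O(g) follows.
Premise 1 is O(g ⊃ ~j); since O(g), deontic closure gives O(~j).
The contrapositive of premise 4 (O(~c ⊃ j)) is O(~j ⊃ c), and O(~j) is already established, so O(c).
Premise 5 is O(a ⊃ ~c); contrapositively O(c ⊃ ~a). Since O(c) holds, K gives O(~a).
The contrapositive of premise 3 (O(~h ⊃ a)) is O(~a ⊃ h), and O(~a) is already established, so O(h).
Yet premise 9 states O(~h).
We now have both O(h) and O(~h) — h is simultaneously obligatory and forbidden, violating the D-axiom.

Inconsistent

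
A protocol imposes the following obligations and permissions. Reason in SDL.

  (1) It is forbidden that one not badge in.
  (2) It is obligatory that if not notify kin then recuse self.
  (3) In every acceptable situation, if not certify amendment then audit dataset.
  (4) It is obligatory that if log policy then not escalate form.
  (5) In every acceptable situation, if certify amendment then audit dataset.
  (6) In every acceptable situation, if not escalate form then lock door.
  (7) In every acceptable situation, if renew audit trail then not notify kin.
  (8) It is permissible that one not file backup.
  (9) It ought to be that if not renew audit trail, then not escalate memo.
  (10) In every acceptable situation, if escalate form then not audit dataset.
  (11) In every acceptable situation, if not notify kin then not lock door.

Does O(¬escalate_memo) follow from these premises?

Premises 5 and 3 are O(certify_amendment → audit_dataset) and O(¬certify_amendment → audit_dataset); every ideal world satisfies certify_amendment or ¬certify_amendment, so in either case audit_dataset holds — hence O(audit_dataset).
The contrapositive of premise 10 (O(escalate_form → ¬audit_dataset)) is O(audit_dataset → ¬escalate_form), and O(audit_dataset) is already established, so O(¬escalate_form).
Premise 6 is O(¬escalate_form → lock_door); since O(¬escalate_form), deontic closure gives O(lock_door).
Premise 11 is O(¬notify_kin → ¬lock_door); contrapositively O(lock_door → notify_kin). Since O(lock_door) holds, K gives O(notify_kin).
Premise 7 is O(renew_audit_trail → ¬notify_kin); contrapositively O(notify_kin → ¬renew_audit_trail). Since O(notify_kin) holds, K gives O(¬renew_audit_trail).
From O(¬renew_audit_trail) and premise 9, O(¬renew_audit_trail → ¬escalate_memo), we obtain O(¬escalate_memo).
Premises 1, 2, 4, 8 do not contribute to this derivation.
So O(¬escalate_memo) follows.

Yes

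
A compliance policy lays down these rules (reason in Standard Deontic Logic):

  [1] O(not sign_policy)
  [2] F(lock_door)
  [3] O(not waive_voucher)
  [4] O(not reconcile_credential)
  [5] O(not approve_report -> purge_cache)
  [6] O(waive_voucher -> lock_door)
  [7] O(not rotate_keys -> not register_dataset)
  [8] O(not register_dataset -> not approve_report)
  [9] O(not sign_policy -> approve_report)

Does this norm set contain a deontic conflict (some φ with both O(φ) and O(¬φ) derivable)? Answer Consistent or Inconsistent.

Premise 6 is O(waive_voucher -> lock_door), but O(waive_voucher) is not derivable from the premises, so it does not yield O(lock_door).
So O(lock_door) is not derivable, and the apparent clash with O(not lock_door) does not arise.
A world satisfying every obligation exists (e.g. approve_report=true, lock_door=false, purge_cache=false, reconcile_credential=false, register_dataset=true, rotate_keys=true, sign_policy=false, waive_voucher=false); no atom is both obligatory and forbidden, so the set is consistent.

Consistent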